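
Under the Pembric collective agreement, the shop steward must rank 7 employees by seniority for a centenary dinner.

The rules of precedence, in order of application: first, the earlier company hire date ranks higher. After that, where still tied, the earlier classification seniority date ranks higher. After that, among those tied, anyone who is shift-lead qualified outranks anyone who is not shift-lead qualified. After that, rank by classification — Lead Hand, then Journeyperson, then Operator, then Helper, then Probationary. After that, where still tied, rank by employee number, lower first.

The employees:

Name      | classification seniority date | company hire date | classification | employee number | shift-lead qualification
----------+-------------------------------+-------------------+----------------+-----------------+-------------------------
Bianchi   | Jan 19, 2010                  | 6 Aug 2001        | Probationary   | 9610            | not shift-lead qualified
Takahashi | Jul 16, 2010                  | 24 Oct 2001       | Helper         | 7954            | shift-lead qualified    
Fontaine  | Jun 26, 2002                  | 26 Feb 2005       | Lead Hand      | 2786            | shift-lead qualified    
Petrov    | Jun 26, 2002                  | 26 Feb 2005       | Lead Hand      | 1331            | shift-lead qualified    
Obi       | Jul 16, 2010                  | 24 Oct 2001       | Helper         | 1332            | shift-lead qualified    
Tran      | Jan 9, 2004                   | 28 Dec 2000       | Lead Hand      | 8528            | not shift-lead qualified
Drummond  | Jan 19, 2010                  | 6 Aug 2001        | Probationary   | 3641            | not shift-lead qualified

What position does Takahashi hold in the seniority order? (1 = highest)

5

By company hire date (earlier first): Tran (28 Dec 2000); then Drummond and Bianchi (both 6 Aug 2001); then Obi and Takahashi (both 24 Oct 2001); then Petrov and Fontaine (both 26 Feb 2005).
Drummond and Bianchi both have classification seniority date Jan 19, 2010, so the next rule applies.
Drummond and Bianchi are each not shift-lead qualified, so the next rule applies.
Drummond and Bianchi are each Probationary, so the next rule applies.
Among Drummond and Bianchi, by employee number (lower first): Drummond (3641) before Bianchi (9610).
Obi and Takahashi both have classification seniority date Jul 16, 2010, so the next rule applies.
Obi and Takahashi are each shift-lead qualified, so the next rule applies.
Obi and Takahashi are each Helper, so the next rule applies.
Among Obi and Takahashi, by employee number (lower first): Obi (1332) before Takahashi (7954).
Petrov and Fontaine both have classification seniority date Jun 26, 2002, so the next rule applies.
Petrov and Fontaine are each shift-lead qualified, so the next rule applies.
Petrov and Fontaine are each Lead Hand, so the next rule applies.
Among Petrov and Fontaine, by employee number (lower first): Petrov (1331) before Fontaine (2786).
Order: Tran, Drummond, Bianchi, Obi, Takahashi, Petrov, Fontaine. So position 5.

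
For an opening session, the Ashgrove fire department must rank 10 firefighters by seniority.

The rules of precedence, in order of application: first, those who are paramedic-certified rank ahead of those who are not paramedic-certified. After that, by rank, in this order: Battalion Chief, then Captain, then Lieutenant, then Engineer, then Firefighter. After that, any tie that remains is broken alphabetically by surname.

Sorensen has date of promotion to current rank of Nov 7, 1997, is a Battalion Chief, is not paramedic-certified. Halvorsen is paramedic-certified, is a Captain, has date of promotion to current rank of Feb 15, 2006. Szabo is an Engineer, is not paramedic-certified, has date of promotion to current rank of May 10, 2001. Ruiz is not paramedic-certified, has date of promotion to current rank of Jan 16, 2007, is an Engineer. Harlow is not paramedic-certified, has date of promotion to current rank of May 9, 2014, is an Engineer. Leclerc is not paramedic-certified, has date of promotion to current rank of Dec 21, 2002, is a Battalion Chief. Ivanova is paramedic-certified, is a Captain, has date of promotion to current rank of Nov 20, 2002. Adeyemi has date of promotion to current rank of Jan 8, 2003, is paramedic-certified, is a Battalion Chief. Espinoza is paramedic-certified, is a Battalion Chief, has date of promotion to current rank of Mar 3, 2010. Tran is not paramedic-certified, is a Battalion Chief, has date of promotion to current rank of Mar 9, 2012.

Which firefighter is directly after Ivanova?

Leclerc

By the first rule: Adeyemi, Espinoza, Halvorsen and Ivanova (each paramedic-certified); then Leclerc, Sorensen, Tran, Harlow, Ruiz and Szabo (each not paramedic-certified).
Among Adeyemi, Espinoza, Halvorsen and Ivanova, by rank: Adeyemi and Espinoza (Battalion Chief) before Halvorsen and Ivanova (Captain).
Among Adeyemi and Espinoza, alphabetically by surname: Adeyemi before Espinoza.
Among Halvorsen and Ivanova, alphabetically by surname: Halvorsen before Ivanova.
Among Leclerc, Sorensen, Tran, Harlow, Ruiz and Szabo, by rank: Leclerc, Sorensen and Tran (Battalion Chief) before Harlow, Ruiz and Szabo (Engineer).
Among Leclerc, Sorensen and Tran, alphabetically by surname: Leclerc before Sorensen before Tran.
Among Harlow, Ruiz and Szabo, alphabetically by surname: Harlow before Ruiz before Szabo.
Order: Adeyemi, Espinoza, Halvorsen, Ivanova, Leclerc, Sorensen, Tran, Harlow, Ruiz, Szabo.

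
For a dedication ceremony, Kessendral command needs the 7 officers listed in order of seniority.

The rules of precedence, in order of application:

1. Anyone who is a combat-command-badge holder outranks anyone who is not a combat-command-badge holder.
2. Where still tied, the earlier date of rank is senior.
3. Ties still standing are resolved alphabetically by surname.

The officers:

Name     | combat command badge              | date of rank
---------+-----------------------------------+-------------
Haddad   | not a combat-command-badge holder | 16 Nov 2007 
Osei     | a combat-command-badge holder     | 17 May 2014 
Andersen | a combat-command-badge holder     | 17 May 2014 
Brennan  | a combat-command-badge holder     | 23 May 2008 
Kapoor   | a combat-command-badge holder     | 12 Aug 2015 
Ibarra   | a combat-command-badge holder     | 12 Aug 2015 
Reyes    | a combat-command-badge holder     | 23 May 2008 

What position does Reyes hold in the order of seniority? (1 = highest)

2

By the first rule: Brennan, Reyes, Andersen, Osei, Ibarra and Kapoor (each a combat-command-badge holder); then Haddad (not a combat-command-badge holder).
Among Brennan, Reyes, Andersen, Osei, Ibarra and Kapoor, by date of rank (earlier first): Brennan and Reyes (23 May 2008) before Andersen and Osei (17 May 2014) before Ibarra and Kapoor (12 Aug 2015).
Among Brennan and Reyes, alphabetically by surname: Brennan before Reyes.
Among Andersen and Osei, alphabetically by surname: Andersen before Osei.
Among Ibarra and Kapoor, alphabetically by surname: Ibarra before Kapoor.
Order: Brennan, Reyes, Andersen, Osei, Ibarra, Kapoor, Haddad. So position 2.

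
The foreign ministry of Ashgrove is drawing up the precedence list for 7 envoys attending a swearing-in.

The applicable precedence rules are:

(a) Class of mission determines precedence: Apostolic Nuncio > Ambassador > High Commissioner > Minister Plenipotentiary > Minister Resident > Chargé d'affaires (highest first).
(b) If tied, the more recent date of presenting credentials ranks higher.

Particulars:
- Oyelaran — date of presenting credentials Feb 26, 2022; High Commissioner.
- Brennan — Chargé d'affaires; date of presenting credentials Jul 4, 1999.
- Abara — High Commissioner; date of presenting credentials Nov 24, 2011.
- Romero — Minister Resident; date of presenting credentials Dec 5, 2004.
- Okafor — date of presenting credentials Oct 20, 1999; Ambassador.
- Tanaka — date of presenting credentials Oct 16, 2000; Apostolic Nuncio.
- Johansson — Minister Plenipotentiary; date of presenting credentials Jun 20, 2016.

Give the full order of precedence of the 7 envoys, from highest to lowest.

By class of mission: Tanaka (Apostolic Nuncio); then Okafor (Ambassador); then Oyelaran and Abara (High Commissioner); then Johansson (Minister Plenipotentiary); then Romero (Minister Resident); then Brennan (Chargé d'affaires).
Among Oyelaran and Abara, by date of presenting credentials (later first): Oyelaran (Feb 26, 2022) before Abara (Nov 24, 2011).
Full order: Tanaka, Okafor, Oyelaran, Abara, Johansson, Romero, Brennan.

Tanaka, Okafor, Oyelaran, Abara, Johansson, Romero, Brennan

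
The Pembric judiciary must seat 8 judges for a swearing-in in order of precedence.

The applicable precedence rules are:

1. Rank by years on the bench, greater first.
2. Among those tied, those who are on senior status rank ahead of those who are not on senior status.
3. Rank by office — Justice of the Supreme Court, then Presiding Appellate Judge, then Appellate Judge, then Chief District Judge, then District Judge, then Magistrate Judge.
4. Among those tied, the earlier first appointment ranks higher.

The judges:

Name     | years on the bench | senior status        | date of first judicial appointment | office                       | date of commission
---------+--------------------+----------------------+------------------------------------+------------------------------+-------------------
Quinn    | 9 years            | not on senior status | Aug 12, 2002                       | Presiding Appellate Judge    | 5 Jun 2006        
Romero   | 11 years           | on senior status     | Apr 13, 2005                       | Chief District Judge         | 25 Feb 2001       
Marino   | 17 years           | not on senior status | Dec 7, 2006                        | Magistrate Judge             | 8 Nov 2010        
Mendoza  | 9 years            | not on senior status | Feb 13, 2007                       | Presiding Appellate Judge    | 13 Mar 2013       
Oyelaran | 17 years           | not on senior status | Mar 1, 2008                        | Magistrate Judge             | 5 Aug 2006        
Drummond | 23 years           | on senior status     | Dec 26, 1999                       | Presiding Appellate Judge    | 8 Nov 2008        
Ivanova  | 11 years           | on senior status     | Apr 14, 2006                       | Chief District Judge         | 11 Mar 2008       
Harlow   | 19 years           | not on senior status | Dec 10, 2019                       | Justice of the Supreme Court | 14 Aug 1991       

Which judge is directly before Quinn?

Ivanova

By years on the bench (higher first): Drummond (23 years); then Harlow (19 years); then Marino and Oyelaran (both 17 years); then Romero and Ivanova (both 11 years); then Quinn and Mendoza (both 9 years).
Marino and Oyelaran are each not on senior status, so the next rule applies.
Marino and Oyelaran are each Magistrate Judge, so the next rule applies.
Among Marino and Oyelaran, by date of first judicial appointment (earlier first): Marino (Dec 7, 2006) before Oyelaran (Mar 1, 2008).
Romero and Ivanova are each on senior status, so the next rule applies.
Romero and Ivanova are each Chief District Judge, so the next rule applies.
Among Romero and Ivanova, by date of first judicial appointment (earlier first): Romero (Apr 13, 2005) before Ivanova (Apr 14, 2006).
Quinn and Mendoza are each not on senior status, so the next rule applies.
Quinn and Mendoza are each Presiding Appellate Judge, so the next rule applies.
Among Quinn and Mendoza, by date of first judicial appointment (earlier first): Quinn (Aug 12, 2002) before Mendoza (Feb 13, 2007).
Order: Drummond, Harlow, Marino, Oyelaran, Romero, Ivanova, Quinn, Mendoza.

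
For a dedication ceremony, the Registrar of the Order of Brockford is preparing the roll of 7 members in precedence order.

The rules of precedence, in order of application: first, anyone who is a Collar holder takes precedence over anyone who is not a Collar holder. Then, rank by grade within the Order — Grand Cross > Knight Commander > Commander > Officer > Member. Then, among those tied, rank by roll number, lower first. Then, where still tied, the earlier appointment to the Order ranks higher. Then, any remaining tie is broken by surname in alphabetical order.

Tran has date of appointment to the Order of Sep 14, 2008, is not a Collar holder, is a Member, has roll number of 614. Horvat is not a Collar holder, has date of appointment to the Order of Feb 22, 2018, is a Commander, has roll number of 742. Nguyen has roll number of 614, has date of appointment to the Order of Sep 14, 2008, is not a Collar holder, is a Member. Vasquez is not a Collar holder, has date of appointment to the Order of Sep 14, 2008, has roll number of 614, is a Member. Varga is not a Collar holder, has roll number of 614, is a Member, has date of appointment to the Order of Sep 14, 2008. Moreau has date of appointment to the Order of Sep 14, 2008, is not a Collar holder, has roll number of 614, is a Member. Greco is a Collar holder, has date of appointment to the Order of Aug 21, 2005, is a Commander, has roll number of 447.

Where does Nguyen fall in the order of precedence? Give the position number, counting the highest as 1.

By the first rule: Greco (a Collar holder); then Horvat, Moreau, Nguyen, Tran, Varga and Vasquez (each not a Collar holder).
Among Horvat, Moreau, Nguyen, Tran, Varga and Vasquez, by grade within the Order: Horvat (Commander) before Moreau, Nguyen, Tran, Varga and Vasquez (Member).
Moreau, Nguyen, Tran, Varga and Vasquez all have roll number 614, so the next rule applies.
Moreau, Nguyen, Tran, Varga and Vasquez all have date of appointment to the Order Sep 14, 2008, so the next rule applies.
Among Moreau, Nguyen, Tran, Varga and Vasquez, alphabetically by surname: Moreau before Nguyen before Tran before Varga before Vasquez.
Order: Greco, Horvat, Moreau, Nguyen, Tran, Varga, Vasquez. So position 4.

4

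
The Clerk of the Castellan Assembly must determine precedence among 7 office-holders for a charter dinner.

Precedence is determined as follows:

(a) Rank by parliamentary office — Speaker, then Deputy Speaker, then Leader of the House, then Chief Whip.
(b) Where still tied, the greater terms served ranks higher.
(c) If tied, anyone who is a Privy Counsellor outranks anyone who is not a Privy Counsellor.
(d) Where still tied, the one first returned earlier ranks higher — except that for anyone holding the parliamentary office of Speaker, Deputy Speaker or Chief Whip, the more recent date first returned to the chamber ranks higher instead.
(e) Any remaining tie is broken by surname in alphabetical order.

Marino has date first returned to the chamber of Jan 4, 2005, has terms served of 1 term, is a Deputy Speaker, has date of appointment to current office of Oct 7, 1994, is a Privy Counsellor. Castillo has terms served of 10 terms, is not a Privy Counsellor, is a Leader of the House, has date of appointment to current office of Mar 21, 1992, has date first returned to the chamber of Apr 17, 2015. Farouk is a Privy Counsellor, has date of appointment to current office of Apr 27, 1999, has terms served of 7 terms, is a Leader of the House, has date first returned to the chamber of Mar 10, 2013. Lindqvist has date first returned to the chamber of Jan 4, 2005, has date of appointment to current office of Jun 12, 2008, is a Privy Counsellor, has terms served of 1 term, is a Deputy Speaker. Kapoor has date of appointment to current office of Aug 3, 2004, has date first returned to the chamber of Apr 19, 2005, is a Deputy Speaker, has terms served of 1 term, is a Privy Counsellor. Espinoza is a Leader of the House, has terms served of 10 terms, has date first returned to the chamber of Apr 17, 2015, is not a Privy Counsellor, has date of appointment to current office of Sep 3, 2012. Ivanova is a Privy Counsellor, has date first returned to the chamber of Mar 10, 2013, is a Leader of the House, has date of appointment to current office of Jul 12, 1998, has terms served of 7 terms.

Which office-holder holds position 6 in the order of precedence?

By parliamentary office: Kapoor, Lindqvist and Marino (Deputy Speaker); then Castillo, Espinoza, Farouk and Ivanova (Leader of the House).
Kapoor, Lindqvist and Marino all have terms served 1 term, so the next rule applies.
Kapoor, Lindqvist and Marino are each a Privy Counsellor, so the next rule applies.
Among Kapoor, Lindqvist and Marino, by date first returned to the chamber (later first) (reversed rule for this group): Kapoor (Apr 19, 2005) before Lindqvist and Marino (Jan 4, 2005).
Among Lindqvist and Marino, alphabetically by surname: Lindqvist before Marino.
Among Castillo, Espinoza, Farouk and Ivanova, by terms served (higher first): Castillo and Espinoza (10 terms) before Farouk and Ivanova (7 terms).
Castillo and Espinoza are each not a Privy Counsellor, so the next rule applies.
Castillo and Espinoza both have date first returned to the chamber Apr 17, 2015, so the next rule applies.
Among Castillo and Espinoza, alphabetically by surname: Castillo before Espinoza.
Farouk and Ivanova are each a Privy Counsellor, so the next rule applies.
Farouk and Ivanova both have date first returned to the chamber Mar 10, 2013, so the next rule applies.
Among Farouk and Ivanova, alphabetically by surname: Farouk before Ivanova.
Order: Kapoor, Lindqvist, Marino, Castillo, Espinoza, Farouk, Ivanova.

Farouk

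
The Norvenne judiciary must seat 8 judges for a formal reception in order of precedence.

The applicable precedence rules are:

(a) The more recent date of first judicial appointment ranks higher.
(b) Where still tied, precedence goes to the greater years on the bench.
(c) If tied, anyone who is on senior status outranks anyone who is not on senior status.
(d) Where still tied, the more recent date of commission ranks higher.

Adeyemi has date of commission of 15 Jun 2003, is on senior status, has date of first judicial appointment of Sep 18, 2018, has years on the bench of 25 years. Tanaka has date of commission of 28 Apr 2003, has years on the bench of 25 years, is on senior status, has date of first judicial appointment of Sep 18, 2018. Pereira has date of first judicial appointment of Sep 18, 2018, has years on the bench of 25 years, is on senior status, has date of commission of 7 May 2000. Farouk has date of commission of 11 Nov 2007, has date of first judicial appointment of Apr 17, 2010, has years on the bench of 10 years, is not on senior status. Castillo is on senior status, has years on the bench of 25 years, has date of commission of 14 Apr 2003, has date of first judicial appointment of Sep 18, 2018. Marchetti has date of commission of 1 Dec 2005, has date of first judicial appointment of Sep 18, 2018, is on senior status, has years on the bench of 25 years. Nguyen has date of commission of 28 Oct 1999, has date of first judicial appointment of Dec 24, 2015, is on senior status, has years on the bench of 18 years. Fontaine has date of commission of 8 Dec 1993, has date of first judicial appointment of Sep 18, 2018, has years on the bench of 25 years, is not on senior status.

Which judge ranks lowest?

By date of first judicial appointment (later first): Marchetti, Adeyemi, Tanaka, Castillo, Pereira and Fontaine (each Sep 18, 2018); then Nguyen (Dec 24, 2015); then Farouk (Apr 17, 2010).
Marchetti, Adeyemi, Tanaka, Castillo, Pereira and Fontaine all have years on the bench 25 years, so the next rule applies.
Among Marchetti, Adeyemi, Tanaka, Castillo, Pereira and Fontaine, on senior status before not on senior status: Marchetti, Adeyemi, Tanaka, Castillo and Pereira (on senior status) before Fontaine (not on senior status).
Among Marchetti, Adeyemi, Tanaka, Castillo and Pereira, by date of commission (later first): Marchetti (1 Dec 2005) before Adeyemi (15 Jun 2003) before Tanaka (28 Apr 2003) before Castillo (14 Apr 2003) before Pereira (7 May 2000).
Order: Marchetti, Adeyemi, Tanaka, Castillo, Pereira, Fontaine, Nguyen, Farouk.

Farouk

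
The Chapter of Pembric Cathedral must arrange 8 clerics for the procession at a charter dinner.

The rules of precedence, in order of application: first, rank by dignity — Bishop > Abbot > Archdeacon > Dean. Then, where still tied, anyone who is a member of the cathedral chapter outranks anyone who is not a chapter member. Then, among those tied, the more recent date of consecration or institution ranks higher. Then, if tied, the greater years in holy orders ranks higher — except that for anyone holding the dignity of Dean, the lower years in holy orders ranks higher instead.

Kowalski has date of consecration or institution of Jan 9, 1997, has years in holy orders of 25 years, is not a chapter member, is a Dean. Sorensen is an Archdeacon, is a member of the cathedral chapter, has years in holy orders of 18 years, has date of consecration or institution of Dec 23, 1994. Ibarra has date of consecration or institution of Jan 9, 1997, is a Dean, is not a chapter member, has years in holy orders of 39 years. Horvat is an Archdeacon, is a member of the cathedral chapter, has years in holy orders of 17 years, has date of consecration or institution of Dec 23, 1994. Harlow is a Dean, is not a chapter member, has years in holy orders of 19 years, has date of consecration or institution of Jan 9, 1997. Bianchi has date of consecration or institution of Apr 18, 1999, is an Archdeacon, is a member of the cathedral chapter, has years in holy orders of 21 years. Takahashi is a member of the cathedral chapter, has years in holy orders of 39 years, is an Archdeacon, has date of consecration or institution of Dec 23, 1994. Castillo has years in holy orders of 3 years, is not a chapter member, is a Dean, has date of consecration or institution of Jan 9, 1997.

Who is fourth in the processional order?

Horvat

By dignity: Bianchi, Takahashi, Sorensen and Horvat (Archdeacon); then Castillo, Harlow, Kowalski and Ibarra (Dean).
Bianchi, Takahashi, Sorensen and Horvat are each a member of the cathedral chapter, so the next rule applies.
Among Bianchi, Takahashi, Sorensen and Horvat, by date of consecration or institution (later first): Bianchi (Apr 18, 1999) before Takahashi, Sorensen and Horvat (Dec 23, 1994).
Among Takahashi, Sorensen and Horvat, by years in holy orders (higher first): Takahashi (39 years) before Sorensen (18 years) before Horvat (17 years).
Castillo, Harlow, Kowalski and Ibarra are each not a chapter member, so the next rule applies.
Castillo, Harlow, Kowalski and Ibarra all have date of consecration or institution Jan 9, 1997, so the next rule applies.
Among Castillo, Harlow, Kowalski and Ibarra, by years in holy orders (lower first) (reversed rule for this group): Castillo (3 years) before Harlow (19 years) before Kowalski (25 years) before Ibarra (39 years).
Order: Bianchi, Takahashi, Sorensen, Horvat, Castillo, Harlow, Kowalski, Ibarra.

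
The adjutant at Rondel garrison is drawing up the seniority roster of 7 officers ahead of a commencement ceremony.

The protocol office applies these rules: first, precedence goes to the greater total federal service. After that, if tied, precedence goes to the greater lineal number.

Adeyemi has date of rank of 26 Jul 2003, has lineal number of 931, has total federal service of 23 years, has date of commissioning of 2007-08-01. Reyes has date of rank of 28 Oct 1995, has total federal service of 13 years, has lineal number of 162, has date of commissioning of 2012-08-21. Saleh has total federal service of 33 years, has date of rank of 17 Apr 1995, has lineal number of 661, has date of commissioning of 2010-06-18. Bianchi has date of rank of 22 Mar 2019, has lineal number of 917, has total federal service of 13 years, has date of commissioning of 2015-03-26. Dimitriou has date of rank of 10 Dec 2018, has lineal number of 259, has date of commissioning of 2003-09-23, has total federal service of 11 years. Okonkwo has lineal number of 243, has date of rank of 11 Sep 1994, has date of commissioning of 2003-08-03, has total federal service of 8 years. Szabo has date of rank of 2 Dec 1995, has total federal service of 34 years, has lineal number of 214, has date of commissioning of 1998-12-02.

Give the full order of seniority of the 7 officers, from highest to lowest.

By total federal service (higher first): Szabo (34 years); then Saleh (33 years); then Adeyemi (23 years); then Bianchi and Reyes (both 13 years); then Dimitriou (11 years); then Okonkwo (8 years).
Among Bianchi and Reyes, by lineal number (higher first): Bianchi (917) before Reyes (162).
Full order: Szabo, Saleh, Adeyemi, Bianchi, Reyes, Dimitriou, Okonkwo.

Szabo, Saleh, Adeyemi, Bianchi, Reyes, Dimitriou, Okonkwo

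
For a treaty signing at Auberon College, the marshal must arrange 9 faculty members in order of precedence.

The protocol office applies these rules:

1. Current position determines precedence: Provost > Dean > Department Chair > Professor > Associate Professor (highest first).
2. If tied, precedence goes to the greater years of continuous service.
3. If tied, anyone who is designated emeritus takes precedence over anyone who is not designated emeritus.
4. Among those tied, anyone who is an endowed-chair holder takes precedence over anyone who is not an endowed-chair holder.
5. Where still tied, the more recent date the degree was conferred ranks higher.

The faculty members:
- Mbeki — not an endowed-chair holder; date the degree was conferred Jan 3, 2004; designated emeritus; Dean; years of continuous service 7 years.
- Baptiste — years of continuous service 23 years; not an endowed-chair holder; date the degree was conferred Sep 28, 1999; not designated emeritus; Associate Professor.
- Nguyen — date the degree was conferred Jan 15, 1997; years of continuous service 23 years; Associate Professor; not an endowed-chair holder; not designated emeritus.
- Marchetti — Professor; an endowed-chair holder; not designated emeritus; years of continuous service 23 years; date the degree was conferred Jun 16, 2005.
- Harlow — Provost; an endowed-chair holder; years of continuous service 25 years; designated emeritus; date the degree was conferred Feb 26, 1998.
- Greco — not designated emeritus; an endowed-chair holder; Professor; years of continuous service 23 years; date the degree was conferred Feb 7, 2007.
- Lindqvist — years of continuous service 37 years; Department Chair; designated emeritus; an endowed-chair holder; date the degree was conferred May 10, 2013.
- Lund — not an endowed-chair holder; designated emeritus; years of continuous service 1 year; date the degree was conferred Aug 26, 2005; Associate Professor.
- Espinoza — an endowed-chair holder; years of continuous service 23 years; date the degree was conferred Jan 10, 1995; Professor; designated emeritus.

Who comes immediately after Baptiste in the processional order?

Nguyen

By current position: Harlow (Provost); then Mbeki (Dean); then Lindqvist (Department Chair); then Espinoza, Greco and Marchetti (Professor); then Baptiste, Nguyen and Lund (Associate Professor).
Espinoza, Greco and Marchetti all have years of continuous service 23 years, so the next rule applies.
Among Espinoza, Greco and Marchetti, designated emeritus before not designated emeritus: Espinoza (designated emeritus) before Greco and Marchetti (not designated emeritus).
Greco and Marchetti are each an endowed-chair holder, so the next rule applies.
Among Greco and Marchetti, by date the degree was conferred (later first): Greco (Feb 7, 2007) before Marchetti (Jun 16, 2005).
Among Baptiste, Nguyen and Lund, by years of continuous service (higher first): Baptiste and Nguyen (23 years) before Lund (1 year).
Baptiste and Nguyen are each not designated emeritus, so the next rule applies.
Baptiste and Nguyen are each not an endowed-chair holder, so the next rule applies.
Among Baptiste and Nguyen, by date the degree was conferred (later first): Baptiste (Sep 28, 1999) before Nguyen (Jan 15, 1997).
Order: Harlow, Mbeki, Lindqvist, Espinoza, Greco, Marchetti, Baptiste, Nguyen, Lund.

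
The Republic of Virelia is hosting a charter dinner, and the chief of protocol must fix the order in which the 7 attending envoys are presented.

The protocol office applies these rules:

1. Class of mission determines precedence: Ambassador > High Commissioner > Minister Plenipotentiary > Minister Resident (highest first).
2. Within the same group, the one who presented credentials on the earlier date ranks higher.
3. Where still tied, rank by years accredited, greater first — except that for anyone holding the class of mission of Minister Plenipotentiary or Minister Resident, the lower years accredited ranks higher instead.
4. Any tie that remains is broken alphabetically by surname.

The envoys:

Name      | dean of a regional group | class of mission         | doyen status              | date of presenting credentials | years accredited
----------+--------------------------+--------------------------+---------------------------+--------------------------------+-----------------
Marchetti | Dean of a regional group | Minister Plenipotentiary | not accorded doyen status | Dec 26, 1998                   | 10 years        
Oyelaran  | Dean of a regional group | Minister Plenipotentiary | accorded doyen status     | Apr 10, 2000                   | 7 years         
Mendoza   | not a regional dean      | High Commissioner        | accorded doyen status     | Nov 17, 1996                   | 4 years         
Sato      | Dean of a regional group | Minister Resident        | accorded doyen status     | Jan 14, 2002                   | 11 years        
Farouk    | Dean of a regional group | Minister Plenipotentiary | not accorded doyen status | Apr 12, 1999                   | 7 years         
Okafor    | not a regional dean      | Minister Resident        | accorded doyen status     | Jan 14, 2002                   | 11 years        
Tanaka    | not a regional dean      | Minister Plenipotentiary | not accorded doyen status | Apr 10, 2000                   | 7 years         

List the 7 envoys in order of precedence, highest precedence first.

By class of mission: Mendoza (High Commissioner); then Marchetti, Farouk, Oyelaran and Tanaka (Minister Plenipotentiary); then Okafor and Sato (Minister Resident).
Among Marchetti, Farouk, Oyelaran and Tanaka, by date of presenting credentials (earlier first): Marchetti (Dec 26, 1998) before Farouk (Apr 12, 1999) before Oyelaran and Tanaka (Apr 10, 2000).
Oyelaran and Tanaka both have years accredited 7 years, so the next rule applies.
Among Oyelaran and Tanaka, alphabetically by surname: Oyelaran before Tanaka.
Okafor and Sato both have date of presenting credentials Jan 14, 2002, so the next rule applies.
Okafor and Sato both have years accredited 11 years, so the next rule applies.
Among Okafor and Sato, alphabetically by surname: Okafor before Sato.
Full order: Mendoza, Marchetti, Farouk, Oyelaran, Tanaka, Okafor, Sato.

Mendoza, Marchetti, Farouk, Oyelaran, Tanaka, Okafor, Sato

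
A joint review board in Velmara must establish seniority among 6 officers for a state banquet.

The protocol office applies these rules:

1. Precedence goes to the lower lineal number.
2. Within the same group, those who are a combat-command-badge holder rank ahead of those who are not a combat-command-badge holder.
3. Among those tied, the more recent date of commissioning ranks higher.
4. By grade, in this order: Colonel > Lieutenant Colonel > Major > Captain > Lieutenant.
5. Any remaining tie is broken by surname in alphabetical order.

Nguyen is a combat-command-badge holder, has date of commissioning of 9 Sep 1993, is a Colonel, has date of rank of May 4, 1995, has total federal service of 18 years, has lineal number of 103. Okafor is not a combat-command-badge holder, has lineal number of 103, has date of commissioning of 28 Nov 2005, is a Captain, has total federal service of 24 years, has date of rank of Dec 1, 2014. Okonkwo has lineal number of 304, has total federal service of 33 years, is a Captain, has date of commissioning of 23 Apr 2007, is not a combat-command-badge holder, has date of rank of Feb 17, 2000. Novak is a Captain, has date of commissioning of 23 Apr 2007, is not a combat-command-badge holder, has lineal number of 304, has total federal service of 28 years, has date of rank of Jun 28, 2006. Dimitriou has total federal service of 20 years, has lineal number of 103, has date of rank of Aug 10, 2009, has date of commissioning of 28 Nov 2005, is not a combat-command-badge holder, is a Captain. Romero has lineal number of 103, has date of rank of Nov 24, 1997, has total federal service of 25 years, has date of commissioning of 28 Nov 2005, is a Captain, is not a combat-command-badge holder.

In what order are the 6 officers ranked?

By lineal number (lower first): Nguyen, Dimitriou, Okafor and Romero (each 103); then Novak and Okonkwo (both 304).
Among Nguyen, Dimitriou, Okafor and Romero, a combat-command-badge holder before not a combat-command-badge holder: Nguyen (a combat-command-badge holder) before Dimitriou, Okafor and Romero (not a combat-command-badge holder).
Dimitriou, Okafor and Romero all have date of commissioning 28 Nov 2005, so the next rule applies.
Dimitriou, Okafor and Romero are each Captain, so the next rule applies.
Among Dimitriou, Okafor and Romero, alphabetically by surname: Dimitriou before Okafor before Romero.
Novak and Okonkwo are each not a combat-command-badge holder, so the next rule applies.
Novak and Okonkwo both have date of commissioning 23 Apr 2007, so the next rule applies.
Novak and Okonkwo are each Captain, so the next rule applies.
Among Novak and Okonkwo, alphabetically by surname: Novak before Okonkwo.
Full order: Nguyen, Dimitriou, Okafor, Romero, Novak, Okonkwo.

Nguyen, Dimitriou, Okafor, Romero, Novak, Okonkwo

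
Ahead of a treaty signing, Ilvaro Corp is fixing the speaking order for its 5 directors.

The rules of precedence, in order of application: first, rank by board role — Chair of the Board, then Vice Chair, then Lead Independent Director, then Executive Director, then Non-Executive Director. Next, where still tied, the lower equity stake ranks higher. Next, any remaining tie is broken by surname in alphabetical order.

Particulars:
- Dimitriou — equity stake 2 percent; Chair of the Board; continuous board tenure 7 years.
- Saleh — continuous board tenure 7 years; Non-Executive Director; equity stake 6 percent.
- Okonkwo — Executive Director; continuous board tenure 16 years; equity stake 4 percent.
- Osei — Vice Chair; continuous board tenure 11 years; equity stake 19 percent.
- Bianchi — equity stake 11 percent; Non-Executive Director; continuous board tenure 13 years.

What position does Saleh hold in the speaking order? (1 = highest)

4

By board role: Dimitriou (Chair of the Board); then Osei (Vice Chair); then Okonkwo (Executive Director); then Saleh and Bianchi (Non-Executive Director).
Among Saleh and Bianchi, by equity stake (lower first): Saleh (6 percent) before Bianchi (11 percent).
Order: Dimitriou, Osei, Okonkwo, Saleh, Bianchi. So position 4.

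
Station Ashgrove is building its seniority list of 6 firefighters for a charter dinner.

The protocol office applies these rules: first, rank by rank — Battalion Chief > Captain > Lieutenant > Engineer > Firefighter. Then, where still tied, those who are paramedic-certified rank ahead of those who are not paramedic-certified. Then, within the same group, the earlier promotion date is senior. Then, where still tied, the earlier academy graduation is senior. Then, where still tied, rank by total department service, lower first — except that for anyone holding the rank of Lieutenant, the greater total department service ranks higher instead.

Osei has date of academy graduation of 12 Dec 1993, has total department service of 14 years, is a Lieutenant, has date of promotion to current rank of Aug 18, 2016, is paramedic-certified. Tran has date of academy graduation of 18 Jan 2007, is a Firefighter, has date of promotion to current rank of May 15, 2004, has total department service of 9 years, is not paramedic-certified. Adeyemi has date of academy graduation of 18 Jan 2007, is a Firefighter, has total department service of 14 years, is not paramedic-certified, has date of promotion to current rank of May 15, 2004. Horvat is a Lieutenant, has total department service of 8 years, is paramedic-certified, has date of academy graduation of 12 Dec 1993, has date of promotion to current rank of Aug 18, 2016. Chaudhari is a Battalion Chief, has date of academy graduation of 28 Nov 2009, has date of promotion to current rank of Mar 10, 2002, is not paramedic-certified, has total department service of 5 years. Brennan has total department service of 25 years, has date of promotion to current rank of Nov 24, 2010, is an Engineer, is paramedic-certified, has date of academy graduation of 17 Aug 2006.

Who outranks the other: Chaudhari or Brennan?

Chaudhari

By rank: Chaudhari (Battalion Chief); then Osei and Horvat (Lieutenant); then Brennan (Engineer); then Tran and Adeyemi (Firefighter).
Osei and Horvat are each paramedic-certified, so the next rule applies.
Osei and Horvat both have date of promotion to current rank Aug 18, 2016, so the next rule applies.
Osei and Horvat both have date of academy graduation 12 Dec 1993, so the next rule applies.
Among Osei and Horvat, by total department service (higher first) (reversed rule for this group): Osei (14 years) before Horvat (8 years).
Tran and Adeyemi are each not paramedic-certified, so the next rule applies.
Tran and Adeyemi both have date of promotion to current rank May 15, 2004, so the next rule applies.
Tran and Adeyemi both have date of academy graduation 18 Jan 2007, so the next rule applies.
Among Tran and Adeyemi, by total department service (lower first): Tran (9 years) before Adeyemi (14 years).
So Chaudhari takes precedence.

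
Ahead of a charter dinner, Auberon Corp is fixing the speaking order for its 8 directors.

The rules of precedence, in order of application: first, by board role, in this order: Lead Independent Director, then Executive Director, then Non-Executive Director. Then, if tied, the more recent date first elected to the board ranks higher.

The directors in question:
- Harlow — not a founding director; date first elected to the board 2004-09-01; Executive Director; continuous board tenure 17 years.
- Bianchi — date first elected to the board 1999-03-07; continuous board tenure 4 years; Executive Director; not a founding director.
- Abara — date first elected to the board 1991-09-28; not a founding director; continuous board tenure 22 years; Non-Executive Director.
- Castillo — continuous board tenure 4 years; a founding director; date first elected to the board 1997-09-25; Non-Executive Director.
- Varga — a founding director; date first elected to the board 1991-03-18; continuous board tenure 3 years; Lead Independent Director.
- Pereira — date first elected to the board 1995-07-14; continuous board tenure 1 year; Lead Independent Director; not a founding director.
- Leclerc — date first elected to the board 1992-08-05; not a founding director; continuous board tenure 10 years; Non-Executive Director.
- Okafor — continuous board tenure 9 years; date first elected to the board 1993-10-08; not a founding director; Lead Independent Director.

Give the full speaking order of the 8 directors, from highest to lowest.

By board role: Pereira, Okafor and Varga (Lead Independent Director); then Harlow and Bianchi (Executive Director); then Castillo, Leclerc and Abara (Non-Executive Director).
Among Pereira, Okafor and Varga, by date first elected to the board (later first): Pereira (1995-07-14) before Okafor (1993-10-08) before Varga (1991-03-18).
Among Harlow and Bianchi, by date first elected to the board (later first): Harlow (2004-09-01) before Bianchi (1999-03-07).
Among Castillo, Leclerc and Abara, by date first elected to the board (later first): Castillo (1997-09-25) before Leclerc (1992-08-05) before Abara (1991-09-28).
Full order: Pereira, Okafor, Varga, Harlow, Bianchi, Castillo, Leclerc, Abara.

Pereira, Okafor, Varga, Harlow, Bianchi, Castillo, Leclerc, Abara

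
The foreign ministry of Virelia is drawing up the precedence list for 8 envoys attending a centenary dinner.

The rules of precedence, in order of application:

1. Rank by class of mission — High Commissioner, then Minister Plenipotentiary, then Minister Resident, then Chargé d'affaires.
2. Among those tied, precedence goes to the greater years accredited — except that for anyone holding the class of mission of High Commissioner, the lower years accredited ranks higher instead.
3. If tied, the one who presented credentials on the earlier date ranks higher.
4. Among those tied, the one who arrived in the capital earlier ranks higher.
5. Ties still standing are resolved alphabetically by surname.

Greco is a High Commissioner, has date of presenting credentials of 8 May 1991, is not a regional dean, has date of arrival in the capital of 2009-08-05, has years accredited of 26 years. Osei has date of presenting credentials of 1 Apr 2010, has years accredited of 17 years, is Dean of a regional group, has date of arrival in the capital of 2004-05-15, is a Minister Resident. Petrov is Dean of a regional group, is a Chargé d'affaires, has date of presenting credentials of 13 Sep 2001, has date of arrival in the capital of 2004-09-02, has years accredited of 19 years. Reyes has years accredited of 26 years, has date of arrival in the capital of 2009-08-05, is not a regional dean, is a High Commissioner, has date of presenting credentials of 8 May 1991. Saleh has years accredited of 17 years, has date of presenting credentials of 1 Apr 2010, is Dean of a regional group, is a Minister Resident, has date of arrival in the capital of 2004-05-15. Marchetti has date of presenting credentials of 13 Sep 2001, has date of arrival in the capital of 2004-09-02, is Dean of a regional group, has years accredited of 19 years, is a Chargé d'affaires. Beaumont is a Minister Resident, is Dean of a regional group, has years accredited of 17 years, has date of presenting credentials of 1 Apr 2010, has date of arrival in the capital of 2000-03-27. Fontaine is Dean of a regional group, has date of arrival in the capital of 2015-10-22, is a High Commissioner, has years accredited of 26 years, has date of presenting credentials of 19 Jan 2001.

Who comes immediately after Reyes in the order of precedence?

Fontaine

By class of mission: Greco, Reyes and Fontaine (High Commissioner); then Beaumont, Osei and Saleh (Minister Resident); then Marchetti and Petrov (Chargé d'affaires).
Greco, Reyes and Fontaine all have years accredited 26 years, so the next rule applies.
Among Greco, Reyes and Fontaine, by date of presenting credentials (earlier first): Greco and Reyes (8 May 1991) before Fontaine (19 Jan 2001).
Greco and Reyes both have date of arrival in the capital 2009-08-05, so the next rule applies.
Among Greco and Reyes, alphabetically by surname: Greco before Reyes.
Beaumont, Osei and Saleh all have years accredited 17 years, so the next rule applies.
Beaumont, Osei and Saleh all have date of presenting credentials 1 Apr 2010, so the next rule applies.
Among Beaumont, Osei and Saleh, by date of arrival in the capital (earlier first): Beaumont (2000-03-27) before Osei and Saleh (2004-05-15).
Among Osei and Saleh, alphabetically by surname: Osei before Saleh.
Marchetti and Petrov both have years accredited 19 years, so the next rule applies.
Marchetti and Petrov both have date of presenting credentials 13 Sep 2001, so the next rule applies.
Marchetti and Petrov both have date of arrival in the capital 2004-09-02, so the next rule applies.
Among Marchetti and Petrov, alphabetically by surname: Marchetti before Petrov.
Order: Greco, Reyes, Fontaine, Beaumont, Osei, Saleh, Marchetti, Petrov.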